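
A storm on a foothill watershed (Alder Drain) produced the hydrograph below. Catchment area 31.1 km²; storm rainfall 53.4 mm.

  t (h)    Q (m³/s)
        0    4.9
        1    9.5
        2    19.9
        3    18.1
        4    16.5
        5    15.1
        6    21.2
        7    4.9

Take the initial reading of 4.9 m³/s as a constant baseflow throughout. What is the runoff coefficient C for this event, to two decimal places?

ΣQ_DR = 70.90 m³/s; V = ΣQ_DR·Δt = 2.552 × 10^5 m³.
Runoff depth d = V / A = 8.207 mm.
C = d / P = 8.207 / 53.4 = 0.15.

C ≈ 0.15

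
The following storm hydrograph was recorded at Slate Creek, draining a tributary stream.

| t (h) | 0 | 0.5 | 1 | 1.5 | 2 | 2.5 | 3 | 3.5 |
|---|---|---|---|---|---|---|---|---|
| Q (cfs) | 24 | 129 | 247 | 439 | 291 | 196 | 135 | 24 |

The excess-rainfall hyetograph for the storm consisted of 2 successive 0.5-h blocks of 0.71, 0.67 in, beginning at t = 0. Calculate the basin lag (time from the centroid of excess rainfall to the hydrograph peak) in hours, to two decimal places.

Centroid of excess rainfall: t_c = Σ P_i·t̄_i / ΣP_i = 0.4928 h (block centres at 0.25, 0.75 h).
Hydrograph peak occurs at t = 1.5 h, so basin lag t_L = 1.5 − 0.4928 = 1.01 h.

t_L ≈ 1.01 h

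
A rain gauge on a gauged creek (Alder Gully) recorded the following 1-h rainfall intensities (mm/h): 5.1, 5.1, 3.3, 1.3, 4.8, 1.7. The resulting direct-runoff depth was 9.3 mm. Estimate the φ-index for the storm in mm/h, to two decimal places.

φ ≈ 2.25 mm/h

Only the 4 blocks with intensity above φ contribute runoff: 5.1, 5.1, 3.3, 4.8 mm/h.
Σ(I−φ)·Δt = d  ⇒  (5.1+5.1+3.3+4.8 − 4φ)·1 = 9.3
φ = (18.30 − 9.3/1) / 4 = 2.25 mm/h.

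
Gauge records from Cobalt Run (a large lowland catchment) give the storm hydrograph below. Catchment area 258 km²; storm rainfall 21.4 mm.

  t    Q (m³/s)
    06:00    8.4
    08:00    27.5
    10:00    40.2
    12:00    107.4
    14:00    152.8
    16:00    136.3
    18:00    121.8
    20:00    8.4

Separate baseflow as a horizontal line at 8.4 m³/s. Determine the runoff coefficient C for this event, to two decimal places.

C ≈ 0.70

ΣQ_DR = 535.6 m³/s; V = ΣQ_DR·Δt = 3.856 × 10^6 m³.
Runoff depth d = V / A = 14.95 mm.
C = d / P = 14.95 / 21.4 = 0.70.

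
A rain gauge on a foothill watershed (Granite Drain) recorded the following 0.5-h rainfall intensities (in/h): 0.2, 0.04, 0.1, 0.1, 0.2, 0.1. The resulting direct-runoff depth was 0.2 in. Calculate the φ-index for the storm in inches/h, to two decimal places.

Only the 5 blocks with intensity above φ contribute runoff: 0.2, 0.1, 0.1, 0.2, 0.1 in/h.
Σ(I−φ)·Δt = d  ⇒  (0.2+0.1+0.1+0.2+0.1 − 5φ)·0.5 = 0.2
φ = (0.7000 − 0.2/0.5) / 5 = 0.06 in/h.

φ ≈ 0.06 in/h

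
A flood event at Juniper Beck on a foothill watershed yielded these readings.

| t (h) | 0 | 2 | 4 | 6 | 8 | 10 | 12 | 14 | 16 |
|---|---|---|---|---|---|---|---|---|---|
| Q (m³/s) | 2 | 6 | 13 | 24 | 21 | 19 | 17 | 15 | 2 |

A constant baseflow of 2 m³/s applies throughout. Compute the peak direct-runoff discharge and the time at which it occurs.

Q_p = 22.0 m³/s at t = 6 h

Subtracting baseflow gives direct-runoff ordinates: 0.0, 4.0, 11.0, 22.0, 19.0, 17.0, 15.0, 13.0, 0.0 m³/s.
The maximum is 22.0 m³/s, occurring at the reading for t = 6 h.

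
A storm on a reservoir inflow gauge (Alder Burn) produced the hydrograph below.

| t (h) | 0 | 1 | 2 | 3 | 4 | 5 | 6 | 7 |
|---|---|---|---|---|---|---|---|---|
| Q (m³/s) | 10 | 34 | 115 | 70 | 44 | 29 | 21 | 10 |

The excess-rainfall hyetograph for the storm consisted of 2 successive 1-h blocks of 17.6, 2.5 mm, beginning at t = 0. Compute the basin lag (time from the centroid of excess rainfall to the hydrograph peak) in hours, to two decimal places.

Centroid of excess rainfall: t_c = Σ P_i·t̄_i / ΣP_i = 0.6244 h (block centres at 0.5, 1.5 h).
Hydrograph peak occurs at t = 2 h, so basin lag t_L = 2 − 0.6244 = 1.38 h.

t_L ≈ 1.38 h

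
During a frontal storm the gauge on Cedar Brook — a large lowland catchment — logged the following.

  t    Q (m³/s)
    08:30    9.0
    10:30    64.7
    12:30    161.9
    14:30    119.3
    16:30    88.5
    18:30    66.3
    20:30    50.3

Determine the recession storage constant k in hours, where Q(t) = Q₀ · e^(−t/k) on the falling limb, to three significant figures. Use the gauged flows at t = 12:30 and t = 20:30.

k ≈ 6.84 h

On the falling limb, Q drops from 161.9 to 50.3 m³/s between t = 12:30 and t = 20:30 (Δt = 8 h).
k = −Δt / ln(Q₂/Q₁) = −8 / ln(50.3/161.9) = 6.84 h.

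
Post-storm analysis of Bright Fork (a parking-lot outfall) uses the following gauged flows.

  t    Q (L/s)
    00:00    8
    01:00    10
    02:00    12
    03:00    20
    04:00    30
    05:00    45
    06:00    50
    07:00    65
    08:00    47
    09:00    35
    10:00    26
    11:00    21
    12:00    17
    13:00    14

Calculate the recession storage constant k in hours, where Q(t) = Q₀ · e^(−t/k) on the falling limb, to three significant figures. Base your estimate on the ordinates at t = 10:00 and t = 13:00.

k ≈ 4.85 h

On the falling limb, Q drops from 26 to 14 L/s between t = 10:00 and t = 13:00 (Δt = 3 h).
k = −Δt / ln(Q₂/Q₁) = −3 / ln(14/26) = 4.85 h.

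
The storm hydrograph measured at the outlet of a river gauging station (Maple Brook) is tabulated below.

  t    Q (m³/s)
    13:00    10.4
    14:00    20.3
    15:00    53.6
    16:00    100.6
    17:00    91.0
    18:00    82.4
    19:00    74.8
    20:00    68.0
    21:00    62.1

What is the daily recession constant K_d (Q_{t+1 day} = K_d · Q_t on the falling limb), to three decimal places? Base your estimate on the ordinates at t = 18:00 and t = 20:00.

Between t = 18:00 and t = 20:00 the flow falls from 82.4 to 68.0 m³/s over 2×1 h = 2 h.
Per-interval ratio K = (68.0/82.4)^(1/2) = 0.9084; K_d = K^(24/1) = 0.100.

K_d ≈ 0.100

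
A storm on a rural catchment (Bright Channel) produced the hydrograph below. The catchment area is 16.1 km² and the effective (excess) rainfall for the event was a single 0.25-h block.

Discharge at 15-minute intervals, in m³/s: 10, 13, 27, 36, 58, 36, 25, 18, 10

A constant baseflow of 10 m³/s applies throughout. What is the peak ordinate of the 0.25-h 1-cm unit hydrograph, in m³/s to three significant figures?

Direct runoff: 0.0, 3.0, 17.0, 26.0, 48.0, 26.0, 15.0, 8.0, 0.0 m³/s; ΣQ_DR = 143.0 m³/s, peak = 48.0 m³/s.
Runoff depth d = ΣQ_DR·Δt / A = 143.0 × 900 / (16.1 km²) = 7.994 mm.
The 1-cm UH is the DRH scaled by (10 mm)/d, so U_p = 48.0 × 10/7.994 = 60.0 m³/s.

U_p ≈ 60.0 m³/s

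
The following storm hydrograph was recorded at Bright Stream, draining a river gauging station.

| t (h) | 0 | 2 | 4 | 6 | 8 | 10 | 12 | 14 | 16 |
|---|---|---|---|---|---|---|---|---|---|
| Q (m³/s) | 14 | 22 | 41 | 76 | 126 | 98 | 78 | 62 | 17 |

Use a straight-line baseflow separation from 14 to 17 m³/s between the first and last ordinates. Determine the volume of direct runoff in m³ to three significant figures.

Direct-runoff ordinates (Q − Q_b): 0.00, 7.62, 26.25, 60.88, 110.50, 82.12, 61.75, 45.38, 0.00 m³/s.
ΣQ_DR = 394.5 m³/s.
With Δt = 2 h = 7200 s, V = ΣQ_DR · Δt = 394.5 × 7200 = 2.84 × 10^6 m³.

V ≈ 2.84 × 10^6 m³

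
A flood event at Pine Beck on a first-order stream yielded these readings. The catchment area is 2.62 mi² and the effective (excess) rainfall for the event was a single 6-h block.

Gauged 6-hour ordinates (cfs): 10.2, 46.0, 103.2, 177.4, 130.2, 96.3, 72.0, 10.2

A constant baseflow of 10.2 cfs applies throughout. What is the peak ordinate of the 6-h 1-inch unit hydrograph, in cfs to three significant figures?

U_p ≈ 83.6 cfs

Direct runoff: 0.0, 35.8, 93.0, 167.2, 120.0, 86.1, 61.8, 0.0 cfs; ΣQ_DR = 563.9 cfs, peak = 167.2 cfs.
Runoff depth d = ΣQ_DR·Δt / A = 563.9 × 21600 / (2.62 mi²) = 2.001 in.
The 1-inch UH is the DRH scaled by (1 in)/d, so U_p = 167.2 × 1/2.001 = 83.6 cfs.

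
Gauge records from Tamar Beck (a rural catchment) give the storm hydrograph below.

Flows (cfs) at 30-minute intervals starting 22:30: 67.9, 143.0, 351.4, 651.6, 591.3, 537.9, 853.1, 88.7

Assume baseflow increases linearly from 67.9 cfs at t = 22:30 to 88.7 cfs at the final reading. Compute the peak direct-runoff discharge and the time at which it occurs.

Q_p = 767.37 cfs at t = 01:30

Subtracting baseflow gives direct-runoff ordinates: 0.00, 72.13, 277.56, 574.79, 511.51, 455.14, 767.37, 0.00 cfs.
The maximum is 767.37 cfs, occurring at the reading for t = 01:30.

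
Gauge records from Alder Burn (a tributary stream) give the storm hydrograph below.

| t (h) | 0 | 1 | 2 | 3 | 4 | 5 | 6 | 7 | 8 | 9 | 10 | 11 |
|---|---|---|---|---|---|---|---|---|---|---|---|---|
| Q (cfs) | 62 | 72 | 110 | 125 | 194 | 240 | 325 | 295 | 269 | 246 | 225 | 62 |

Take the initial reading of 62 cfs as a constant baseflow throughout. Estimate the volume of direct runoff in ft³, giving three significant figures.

Direct-runoff ordinates (Q − Q_b): 0.0, 10.0, 48.0, 63.0, 132.0, 178.0, 263.0, 233.0, 207.0, 184.0, 163.0, 0.0 cfs.
ΣQ_DR = 1481 cfs.
With Δt = 1 h = 3600 s, V = ΣQ_DR · Δt = 1481 × 3600 = 5.33 × 10^6 ft³.

V ≈ 5.33 × 10^6 ft³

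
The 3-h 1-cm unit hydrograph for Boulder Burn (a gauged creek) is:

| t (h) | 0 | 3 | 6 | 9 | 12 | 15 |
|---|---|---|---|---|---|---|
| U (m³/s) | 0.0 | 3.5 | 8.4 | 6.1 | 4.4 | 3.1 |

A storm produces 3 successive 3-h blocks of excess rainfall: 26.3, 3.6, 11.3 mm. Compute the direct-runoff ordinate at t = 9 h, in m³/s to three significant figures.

Q ≈ 23.0 m³/s

By discrete convolution, Q_j = Σ (P_i / 10 mm) · U_{j−i}.
At t = 9 h (j=3): Q = (26.3/10)·6.1 + (3.6/10)·8.4 + (11.3/10)·3.5 = 23.0 m³/s.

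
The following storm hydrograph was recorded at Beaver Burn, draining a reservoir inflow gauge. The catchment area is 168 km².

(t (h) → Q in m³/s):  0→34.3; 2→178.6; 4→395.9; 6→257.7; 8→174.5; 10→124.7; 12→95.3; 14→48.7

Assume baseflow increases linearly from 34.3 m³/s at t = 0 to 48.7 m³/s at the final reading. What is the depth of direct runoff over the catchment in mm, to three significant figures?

d ≈ 41.9 mm

Direct runoff: 0.00, 142.24, 357.49, 217.23, 131.97, 80.11, 48.66, 0.00 m³/s; ΣQ_DR = 977.7 m³/s.
V = ΣQ_DR · Δt = 977.7 × 7200 s = 7.039 × 10^6 m³.
Over A = 168 km², depth = V / A = 41.9 mm.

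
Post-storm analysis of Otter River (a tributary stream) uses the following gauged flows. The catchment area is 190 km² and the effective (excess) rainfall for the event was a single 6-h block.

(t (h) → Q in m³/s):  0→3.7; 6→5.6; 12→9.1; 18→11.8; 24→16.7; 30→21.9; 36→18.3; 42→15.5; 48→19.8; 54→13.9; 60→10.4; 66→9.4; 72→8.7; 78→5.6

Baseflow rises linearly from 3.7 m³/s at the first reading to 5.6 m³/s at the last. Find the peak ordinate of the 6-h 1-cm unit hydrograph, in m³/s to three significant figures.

Direct runoff: 0.00, 1.75, 5.11, 7.66, 12.42, 17.47, 13.72, 10.78, 14.93, 8.88, 5.24, 4.09, 3.25, 0.00 m³/s; ΣQ_DR = 105.3 m³/s, peak = 17.47 m³/s.
Runoff depth d = ΣQ_DR·Δt / A = 105.3 × 21600 / (190 km²) = 11.97 mm.
The 1-cm UH is the DRH scaled by (10 mm)/d, so U_p = 17.47 × 10/11.97 = 14.6 m³/s.

U_p ≈ 14.6 m³/s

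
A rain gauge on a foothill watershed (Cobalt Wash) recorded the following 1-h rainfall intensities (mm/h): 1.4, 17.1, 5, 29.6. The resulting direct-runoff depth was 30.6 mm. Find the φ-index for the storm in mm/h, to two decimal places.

Only the 2 blocks with intensity above φ contribute runoff: 17.1, 29.6 mm/h.
Σ(I−φ)·Δt = d  ⇒  (17.1+29.6 − 2φ)·1 = 30.6
φ = (46.70 − 30.6/1) / 2 = 8.05 mm/h.

φ ≈ 8.05 mm/h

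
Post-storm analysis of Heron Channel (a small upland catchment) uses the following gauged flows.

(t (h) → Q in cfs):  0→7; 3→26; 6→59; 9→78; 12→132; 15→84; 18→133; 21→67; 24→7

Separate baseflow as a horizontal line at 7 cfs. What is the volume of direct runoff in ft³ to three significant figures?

Direct-runoff ordinates (Q − Q_b): 0.0, 19.0, 52.0, 71.0, 125.0, 77.0, 126.0, 60.0, 0.0 cfs.
ΣQ_DR = 530.0 cfs.
With Δt = 3 h = 10800 s, V = ΣQ_DR · Δt = 530.0 × 10800 = 5.72 × 10^6 ft³.

V ≈ 5.72 × 10^6 ft³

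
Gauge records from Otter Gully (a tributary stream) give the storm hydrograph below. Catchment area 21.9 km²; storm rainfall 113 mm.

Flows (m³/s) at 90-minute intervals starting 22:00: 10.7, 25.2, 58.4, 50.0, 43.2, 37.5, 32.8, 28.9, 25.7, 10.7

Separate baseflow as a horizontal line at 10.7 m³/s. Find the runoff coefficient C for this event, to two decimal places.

ΣQ_DR = 216.1 m³/s; V = ΣQ_DR·Δt = 1.167 × 10^6 m³.
Runoff depth d = V / A = 53.28 mm.
C = d / P = 53.28 / 113 = 0.47.

C ≈ 0.47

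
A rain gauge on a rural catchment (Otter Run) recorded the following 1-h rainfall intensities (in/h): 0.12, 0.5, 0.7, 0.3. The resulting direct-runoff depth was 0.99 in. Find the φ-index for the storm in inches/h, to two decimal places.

φ ≈ 0.17 in/h

Only the 3 blocks with intensity above φ contribute runoff: 0.5, 0.7, 0.3 in/h.
Σ(I−φ)·Δt = d  ⇒  (0.5+0.7+0.3 − 3φ)·1 = 0.99
φ = (1.500 − 0.99/1) / 3 = 0.17 in/h.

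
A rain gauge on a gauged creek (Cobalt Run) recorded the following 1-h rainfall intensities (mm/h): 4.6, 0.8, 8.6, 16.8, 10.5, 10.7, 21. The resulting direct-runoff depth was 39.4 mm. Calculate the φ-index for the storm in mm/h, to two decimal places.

φ ≈ 5.64 mm/h

Only the 5 blocks with intensity above φ contribute runoff: 8.6, 16.8, 10.5, 10.7, 21 mm/h.
Σ(I−φ)·Δt = d  ⇒  (8.6+16.8+10.5+10.7+21 − 5φ)·1 = 39.4
φ = (67.60 − 39.4/1) / 5 = 5.64 mm/h.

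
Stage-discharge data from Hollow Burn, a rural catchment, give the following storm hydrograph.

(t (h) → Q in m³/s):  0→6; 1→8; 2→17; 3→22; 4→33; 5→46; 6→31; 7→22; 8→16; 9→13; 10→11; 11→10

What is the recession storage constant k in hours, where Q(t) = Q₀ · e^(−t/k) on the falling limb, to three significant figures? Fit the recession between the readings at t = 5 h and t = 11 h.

k ≈ 3.93 h

On the falling limb, Q drops from 46 to 10 m³/s between t = 5 h and t = 11 h (Δt = 6 h).
k = −Δt / ln(Q₂/Q₁) = −6 / ln(10/46) = 3.93 h.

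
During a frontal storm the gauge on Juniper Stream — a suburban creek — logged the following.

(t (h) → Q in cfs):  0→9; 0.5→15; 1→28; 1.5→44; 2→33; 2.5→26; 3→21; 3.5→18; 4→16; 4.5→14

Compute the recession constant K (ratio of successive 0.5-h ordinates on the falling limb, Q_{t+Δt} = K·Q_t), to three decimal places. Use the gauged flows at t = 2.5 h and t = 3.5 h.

K ≈ 0.832

Using the recession-limb readings at t = 2.5 h and t = 3.5 h: Q falls from 26 to 18 cfs over 2 intervals.
K = (Q₂/Q₁)^(1/2) = (18/26)^(1/2) = 0.832.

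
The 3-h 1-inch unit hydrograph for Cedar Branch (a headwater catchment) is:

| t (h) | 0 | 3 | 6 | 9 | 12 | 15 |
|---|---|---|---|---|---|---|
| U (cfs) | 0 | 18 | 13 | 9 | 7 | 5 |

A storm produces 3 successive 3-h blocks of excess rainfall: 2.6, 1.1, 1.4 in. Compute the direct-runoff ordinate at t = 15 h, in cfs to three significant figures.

By discrete convolution, Q_j = Σ (P_i / 1 in) · U_{j−i}.
At t = 15 h (j=5): Q = (2.6/1)·5 + (1.1/1)·7 + (1.4/1)·9 = 33.3 cfs.

Q ≈ 33.3 cfs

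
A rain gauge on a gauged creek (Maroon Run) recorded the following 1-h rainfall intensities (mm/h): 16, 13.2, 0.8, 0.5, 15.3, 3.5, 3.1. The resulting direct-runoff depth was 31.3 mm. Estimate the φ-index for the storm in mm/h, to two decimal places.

Only the 3 blocks with intensity above φ contribute runoff: 16, 13.2, 15.3 mm/h.
Σ(I−φ)·Δt = d  ⇒  (16+13.2+15.3 − 3φ)·1 = 31.3
φ = (44.50 − 31.3/1) / 3 = 4.40 mm/h.

φ ≈ 4.40 mm/h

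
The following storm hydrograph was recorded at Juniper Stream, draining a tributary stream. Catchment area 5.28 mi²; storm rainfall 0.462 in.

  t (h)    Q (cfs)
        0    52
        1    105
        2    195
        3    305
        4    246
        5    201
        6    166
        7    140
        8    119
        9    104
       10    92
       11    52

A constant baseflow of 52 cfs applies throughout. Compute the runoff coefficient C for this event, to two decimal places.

C ≈ 0.73

ΣQ_DR = 1153 cfs; V = ΣQ_DR·Δt = 4.151 × 10^6 ft³.
Runoff depth d = V / A = 0.3384 in.
C = d / P = 0.3384 / 0.462 = 0.73.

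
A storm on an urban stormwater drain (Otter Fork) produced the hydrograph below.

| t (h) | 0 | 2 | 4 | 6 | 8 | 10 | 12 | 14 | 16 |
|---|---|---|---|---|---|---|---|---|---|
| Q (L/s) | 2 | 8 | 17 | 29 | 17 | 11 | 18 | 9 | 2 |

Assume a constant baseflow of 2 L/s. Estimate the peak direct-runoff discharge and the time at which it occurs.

Q_p = 27.0 L/s at t = 6 h

Subtracting baseflow gives direct-runoff ordinates: 0.0, 6.0, 15.0, 27.0, 15.0, 9.0, 16.0, 7.0, 0.0 L/s.
The maximum is 27.0 L/s, occurring at the reading for t = 6 h.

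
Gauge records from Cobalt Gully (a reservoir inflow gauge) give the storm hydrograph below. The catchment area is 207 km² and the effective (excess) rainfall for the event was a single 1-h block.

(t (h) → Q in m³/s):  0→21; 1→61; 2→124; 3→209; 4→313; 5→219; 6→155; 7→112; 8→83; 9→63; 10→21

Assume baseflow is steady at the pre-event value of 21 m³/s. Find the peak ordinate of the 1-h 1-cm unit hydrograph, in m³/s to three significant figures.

Direct runoff: 0.0, 40.0, 103.0, 188.0, 292.0, 198.0, 134.0, 91.0, 62.0, 42.0, 0.0 m³/s; ΣQ_DR = 1150 m³/s, peak = 292.0 m³/s.
Runoff depth d = ΣQ_DR·Δt / A = 1150 × 3600 / (207 km²) = 20.00 mm.
The 1-cm UH is the DRH scaled by (10 mm)/d, so U_p = 292.0 × 10/20.00 = 146 m³/s.

U_p ≈ 146 m³/s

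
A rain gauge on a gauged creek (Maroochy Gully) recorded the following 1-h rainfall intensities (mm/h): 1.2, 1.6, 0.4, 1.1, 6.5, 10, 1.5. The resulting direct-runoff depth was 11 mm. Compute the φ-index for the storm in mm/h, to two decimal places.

φ ≈ 2.75 mm/h

Only the 2 blocks with intensity above φ contribute runoff: 6.5, 10 mm/h.
Σ(I−φ)·Δt = d  ⇒  (6.5+10 − 2φ)·1 = 11
φ = (16.50 − 11/1) / 2 = 2.75 mm/h.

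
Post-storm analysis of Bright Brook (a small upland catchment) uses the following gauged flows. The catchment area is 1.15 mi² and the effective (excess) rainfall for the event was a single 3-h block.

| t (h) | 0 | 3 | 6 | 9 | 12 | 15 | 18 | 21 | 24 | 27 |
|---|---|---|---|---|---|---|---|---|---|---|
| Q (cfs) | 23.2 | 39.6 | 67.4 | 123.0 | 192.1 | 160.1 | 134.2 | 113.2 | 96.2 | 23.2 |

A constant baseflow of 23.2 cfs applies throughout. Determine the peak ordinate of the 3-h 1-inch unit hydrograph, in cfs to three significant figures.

Direct runoff: 0.0, 16.4, 44.2, 99.8, 168.9, 136.9, 111.0, 90.0, 73.0, 0.0 cfs; ΣQ_DR = 740.2 cfs, peak = 168.9 cfs.
Runoff depth d = ΣQ_DR·Δt / A = 740.2 × 10800 / (1.15 mi²) = 2.992 in.
The 1-inch UH is the DRH scaled by (1 in)/d, so U_p = 168.9 × 1/2.992 = 56.4 cfs.

U_p ≈ 56.4 cfs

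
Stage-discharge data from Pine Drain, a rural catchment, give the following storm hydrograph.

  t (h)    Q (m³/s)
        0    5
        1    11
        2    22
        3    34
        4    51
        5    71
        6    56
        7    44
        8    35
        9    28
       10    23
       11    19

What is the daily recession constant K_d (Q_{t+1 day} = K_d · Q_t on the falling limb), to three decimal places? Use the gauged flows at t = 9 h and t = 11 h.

K_d ≈ 0.010

Between t = 9 h and t = 11 h the flow falls from 28 to 19 m³/s over 2×1 h = 2 h.
Per-interval ratio K = (19/28)^(1/2) = 0.8238; K_d = K^(24/1) = 0.010.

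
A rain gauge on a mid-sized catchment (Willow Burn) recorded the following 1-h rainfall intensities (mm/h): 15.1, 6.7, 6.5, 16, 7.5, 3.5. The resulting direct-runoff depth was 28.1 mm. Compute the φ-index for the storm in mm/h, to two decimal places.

Only the 5 blocks with intensity above φ contribute runoff: 15.1, 6.7, 6.5, 16, 7.5 mm/h.
Σ(I−φ)·Δt = d  ⇒  (15.1+6.7+6.5+16+7.5 − 5φ)·1 = 28.1
φ = (51.80 − 28.1/1) / 5 = 4.74 mm/h.

φ ≈ 4.74 mm/h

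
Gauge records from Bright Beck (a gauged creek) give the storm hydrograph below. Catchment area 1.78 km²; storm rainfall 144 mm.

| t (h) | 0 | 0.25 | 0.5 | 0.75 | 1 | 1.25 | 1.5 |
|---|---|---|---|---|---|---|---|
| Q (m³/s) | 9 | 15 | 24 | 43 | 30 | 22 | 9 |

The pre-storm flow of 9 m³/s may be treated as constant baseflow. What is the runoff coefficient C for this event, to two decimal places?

ΣQ_DR = 89.00 m³/s; V = ΣQ_DR·Δt = 80100 m³.
Runoff depth d = V / A = 45.00 mm.
C = d / P = 45.00 / 144 = 0.31.

C ≈ 0.31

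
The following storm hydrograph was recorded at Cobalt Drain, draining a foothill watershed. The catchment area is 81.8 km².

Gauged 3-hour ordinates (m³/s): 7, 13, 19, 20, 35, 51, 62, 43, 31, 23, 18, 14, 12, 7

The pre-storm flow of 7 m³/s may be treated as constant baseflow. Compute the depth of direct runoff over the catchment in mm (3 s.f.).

d ≈ 33.9 mm

Direct runoff: 0.0, 6.0, 12.0, 13.0, 28.0, 44.0, 55.0, 36.0, 24.0, 16.0, 11.0, 7.0, 5.0, 0.0 m³/s; ΣQ_DR = 257.0 m³/s.
V = ΣQ_DR · Δt = 257.0 × 10800 s = 2.776 × 10^6 m³.
Over A = 81.8 km², depth = V / A = 33.9 mm.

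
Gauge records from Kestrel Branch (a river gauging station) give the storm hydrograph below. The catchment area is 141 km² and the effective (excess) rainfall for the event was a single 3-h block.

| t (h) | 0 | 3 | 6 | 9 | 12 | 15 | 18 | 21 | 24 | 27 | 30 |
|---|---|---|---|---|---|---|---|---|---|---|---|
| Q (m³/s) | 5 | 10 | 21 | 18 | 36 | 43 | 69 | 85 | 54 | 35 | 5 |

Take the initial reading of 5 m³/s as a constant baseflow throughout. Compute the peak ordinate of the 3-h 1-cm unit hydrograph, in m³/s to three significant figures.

U_p ≈ 32.0 m³/s

Direct runoff: 0.0, 5.0, 16.0, 13.0, 31.0, 38.0, 64.0, 80.0, 49.0, 30.0, 0.0 m³/s; ΣQ_DR = 326.0 m³/s, peak = 80.0 m³/s.
Runoff depth d = ΣQ_DR·Δt / A = 326.0 × 10800 / (141 km²) = 24.97 mm.
The 1-cm UH is the DRH scaled by (10 mm)/d, so U_p = 80.0 × 10/24.97 = 32.0 m³/s.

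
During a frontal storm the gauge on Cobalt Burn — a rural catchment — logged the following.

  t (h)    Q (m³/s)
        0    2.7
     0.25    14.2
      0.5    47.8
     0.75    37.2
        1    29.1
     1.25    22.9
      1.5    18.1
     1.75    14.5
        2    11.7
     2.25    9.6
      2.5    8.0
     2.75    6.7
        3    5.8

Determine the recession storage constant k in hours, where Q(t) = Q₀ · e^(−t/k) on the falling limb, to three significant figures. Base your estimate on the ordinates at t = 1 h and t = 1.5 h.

k ≈ 1.05 h

On the falling limb, Q drops from 29.1 to 18.1 m³/s between t = 1 h and t = 1.5 h (Δt = 0.5 h).
k = −Δt / ln(Q₂/Q₁) = −0.5 / ln(18.1/29.1) = 1.05 h.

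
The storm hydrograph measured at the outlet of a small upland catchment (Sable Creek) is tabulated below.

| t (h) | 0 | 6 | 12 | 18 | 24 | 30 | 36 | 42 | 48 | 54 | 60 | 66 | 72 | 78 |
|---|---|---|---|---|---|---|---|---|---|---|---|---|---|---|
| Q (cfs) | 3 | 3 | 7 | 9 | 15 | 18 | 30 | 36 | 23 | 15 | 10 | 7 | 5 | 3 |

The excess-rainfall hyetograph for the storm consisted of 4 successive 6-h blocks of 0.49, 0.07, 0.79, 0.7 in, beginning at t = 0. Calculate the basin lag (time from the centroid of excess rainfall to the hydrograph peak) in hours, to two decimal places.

t_L ≈ 28.02 h

Centroid of excess rainfall: t_c = Σ P_i·t̄_i / ΣP_i = 13.9756 h (block centres at 3, 9, 15, 21 h).
Hydrograph peak occurs at t = 42 h, so basin lag t_L = 42 − 13.9756 = 28.02 h.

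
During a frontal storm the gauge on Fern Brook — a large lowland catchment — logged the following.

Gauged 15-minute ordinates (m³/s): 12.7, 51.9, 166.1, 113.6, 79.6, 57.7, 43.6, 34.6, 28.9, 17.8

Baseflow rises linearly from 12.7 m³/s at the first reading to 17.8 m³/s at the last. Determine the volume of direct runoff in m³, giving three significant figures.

Direct-runoff ordinates (Q − Q_b): 0.00, 38.63, 152.27, 99.20, 64.63, 42.17, 27.50, 17.93, 11.67, 0.00 m³/s.
ΣQ_DR = 454.0 m³/s.
With Δt = 0.25 h = 900 s, V = ΣQ_DR · Δt = 454.0 × 900 = 4.09 × 10^5 m³.

V ≈ 4.09 × 10^5 m³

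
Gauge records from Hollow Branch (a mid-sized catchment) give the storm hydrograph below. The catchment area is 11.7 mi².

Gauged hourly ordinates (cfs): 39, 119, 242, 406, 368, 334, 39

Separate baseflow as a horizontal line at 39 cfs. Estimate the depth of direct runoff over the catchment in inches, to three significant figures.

d ≈ 0.169 in

Direct runoff: 0.0, 80.0, 203.0, 367.0, 329.0, 295.0, 0.0 cfs; ΣQ_DR = 1274 cfs.
V = ΣQ_DR · Δt = 1274 × 3600 s = 4.586 × 10^6 ft³.
Over A = 11.7 mi², depth = V / A = 0.169 in.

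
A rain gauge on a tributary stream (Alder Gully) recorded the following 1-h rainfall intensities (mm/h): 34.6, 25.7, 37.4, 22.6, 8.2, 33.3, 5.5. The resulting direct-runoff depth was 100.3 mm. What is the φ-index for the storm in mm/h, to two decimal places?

Only the 5 blocks with intensity above φ contribute runoff: 34.6, 25.7, 37.4, 22.6, 33.3 mm/h.
Σ(I−φ)·Δt = d  ⇒  (34.6+25.7+37.4+22.6+33.3 − 5φ)·1 = 100.3
φ = (153.6 − 100.3/1) / 5 = 10.66 mm/h.

φ ≈ 10.66 mm/h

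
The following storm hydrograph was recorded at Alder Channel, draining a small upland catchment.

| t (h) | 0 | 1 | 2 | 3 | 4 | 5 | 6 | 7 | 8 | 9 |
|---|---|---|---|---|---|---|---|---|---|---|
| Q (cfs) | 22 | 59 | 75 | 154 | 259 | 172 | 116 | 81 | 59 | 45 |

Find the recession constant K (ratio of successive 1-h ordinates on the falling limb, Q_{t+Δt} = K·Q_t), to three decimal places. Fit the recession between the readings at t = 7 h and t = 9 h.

Using the recession-limb readings at t = 7 h and t = 9 h: Q falls from 81 to 45 cfs over 2 intervals.
K = (Q₂/Q₁)^(1/2) = (45/81)^(1/2) = 0.745.

K ≈ 0.745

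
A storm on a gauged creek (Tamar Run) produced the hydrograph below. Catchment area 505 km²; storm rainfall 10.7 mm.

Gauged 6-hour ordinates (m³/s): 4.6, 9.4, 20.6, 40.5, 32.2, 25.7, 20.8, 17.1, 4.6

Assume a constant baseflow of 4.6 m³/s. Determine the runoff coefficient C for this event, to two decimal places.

C ≈ 0.54

ΣQ_DR = 134.1 m³/s; V = ΣQ_DR·Δt = 2.897 × 10^6 m³.
Runoff depth d = V / A = 5.736 mm.
C = d / P = 5.736 / 10.7 = 0.54.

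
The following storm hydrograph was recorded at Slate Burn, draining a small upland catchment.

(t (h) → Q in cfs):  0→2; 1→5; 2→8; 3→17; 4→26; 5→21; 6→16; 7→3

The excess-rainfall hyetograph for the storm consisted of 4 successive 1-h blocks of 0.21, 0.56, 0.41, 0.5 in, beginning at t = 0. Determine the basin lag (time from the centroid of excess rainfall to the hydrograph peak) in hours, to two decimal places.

Centroid of excess rainfall: t_c = Σ P_i·t̄_i / ΣP_i = 2.2143 h (block centres at 0.5, 1.5, 2.5, 3.5 h).
Hydrograph peak occurs at t = 4 h, so basin lag t_L = 4 − 2.2143 = 1.79 h.

t_L ≈ 1.79 h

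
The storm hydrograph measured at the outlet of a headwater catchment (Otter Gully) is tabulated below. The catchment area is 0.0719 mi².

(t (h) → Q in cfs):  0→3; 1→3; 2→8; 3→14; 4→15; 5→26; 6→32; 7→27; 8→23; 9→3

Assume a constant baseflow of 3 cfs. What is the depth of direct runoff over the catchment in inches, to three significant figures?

Direct runoff: 0.0, 0.0, 5.0, 11.0, 12.0, 23.0, 29.0, 24.0, 20.0, 0.0 cfs; ΣQ_DR = 124.0 cfs.
V = ΣQ_DR · Δt = 124.0 × 3600 s = 4.464 × 10^5 ft³.
Over A = 0.0719 mi², depth = V / A = 2.67 in.

d ≈ 2.67 in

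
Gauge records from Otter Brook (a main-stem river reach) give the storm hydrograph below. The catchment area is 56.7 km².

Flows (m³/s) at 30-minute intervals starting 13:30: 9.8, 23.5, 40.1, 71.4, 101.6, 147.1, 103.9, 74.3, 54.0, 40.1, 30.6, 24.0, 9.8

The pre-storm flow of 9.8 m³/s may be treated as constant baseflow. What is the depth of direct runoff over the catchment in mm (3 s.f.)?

Direct runoff: 0.0, 13.7, 30.3, 61.6, 91.8, 137.3, 94.1, 64.5, 44.2, 30.3, 20.8, 14.2, 0.0 m³/s; ΣQ_DR = 602.8 m³/s.
V = ΣQ_DR · Δt = 602.8 × 1800 s = 1.085 × 10^6 m³.
Over A = 56.7 km², depth = V / A = 19.1 mm.

d ≈ 19.1 mm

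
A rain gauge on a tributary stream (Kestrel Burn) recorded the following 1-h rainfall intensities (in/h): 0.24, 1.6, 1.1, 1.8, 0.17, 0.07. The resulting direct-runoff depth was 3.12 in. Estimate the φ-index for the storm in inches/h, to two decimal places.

φ ≈ 0.46 in/h

Only the 3 blocks with intensity above φ contribute runoff: 1.6, 1.1, 1.8 in/h.
Σ(I−φ)·Δt = d  ⇒  (1.6+1.1+1.8 − 3φ)·1 = 3.12
φ = (4.500 − 3.12/1) / 3 = 0.46 in/h.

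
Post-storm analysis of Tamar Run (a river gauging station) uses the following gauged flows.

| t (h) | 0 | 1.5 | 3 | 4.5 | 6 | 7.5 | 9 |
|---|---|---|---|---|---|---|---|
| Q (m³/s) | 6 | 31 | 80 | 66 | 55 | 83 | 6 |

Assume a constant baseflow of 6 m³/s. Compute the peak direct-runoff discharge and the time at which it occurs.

Q_p = 77.0 m³/s at t = 7.5 h

Subtracting baseflow gives direct-runoff ordinates: 0.0, 25.0, 74.0, 60.0, 49.0, 77.0, 0.0 m³/s.
The maximum is 77.0 m³/s, occurring at the reading for t = 7.5 h.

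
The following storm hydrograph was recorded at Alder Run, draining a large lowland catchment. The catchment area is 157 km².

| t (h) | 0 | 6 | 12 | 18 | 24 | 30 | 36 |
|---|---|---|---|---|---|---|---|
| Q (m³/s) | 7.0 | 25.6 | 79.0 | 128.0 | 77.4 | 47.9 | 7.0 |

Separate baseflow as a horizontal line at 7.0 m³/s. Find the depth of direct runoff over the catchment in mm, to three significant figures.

d ≈ 44.4 mm

Direct runoff: 0.0, 18.6, 72.0, 121.0, 70.4, 40.9, 0.0 m³/s; ΣQ_DR = 322.9 m³/s.
V = ΣQ_DR · Δt = 322.9 × 21600 s = 6.975 × 10^6 m³.
Over A = 157 km², depth = V / A = 44.4 mm.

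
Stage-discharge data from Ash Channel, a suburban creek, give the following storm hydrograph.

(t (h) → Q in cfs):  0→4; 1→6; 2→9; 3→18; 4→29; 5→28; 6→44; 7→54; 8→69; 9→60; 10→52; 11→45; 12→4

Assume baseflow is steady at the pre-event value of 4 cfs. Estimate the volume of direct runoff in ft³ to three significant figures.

V ≈ 1.33 × 10^6 ft³

Direct-runoff ordinates (Q − Q_b): 0.0, 2.0, 5.0, 14.0, 25.0, 24.0, 40.0, 50.0, 65.0, 56.0, 48.0, 41.0, 0.0 cfs.
ΣQ_DR = 370.0 cfs.
With Δt = 1 h = 3600 s, V = ΣQ_DR · Δt = 370.0 × 3600 = 1.33 × 10^6 ft³.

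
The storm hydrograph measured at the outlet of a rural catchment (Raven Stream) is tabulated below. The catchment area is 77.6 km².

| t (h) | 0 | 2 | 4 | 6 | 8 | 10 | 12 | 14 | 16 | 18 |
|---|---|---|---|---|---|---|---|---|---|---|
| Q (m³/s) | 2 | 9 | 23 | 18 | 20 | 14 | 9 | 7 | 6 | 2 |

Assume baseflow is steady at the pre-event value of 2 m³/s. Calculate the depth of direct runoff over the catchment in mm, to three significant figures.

Direct runoff: 0.0, 7.0, 21.0, 16.0, 18.0, 12.0, 7.0, 5.0, 4.0, 0.0 m³/s; ΣQ_DR = 90.00 m³/s.
V = ΣQ_DR · Δt = 90.00 × 7200 s = 6.480 × 10^5 m³.
Over A = 77.6 km², depth = V / A = 8.35 mm.

d ≈ 8.35 mm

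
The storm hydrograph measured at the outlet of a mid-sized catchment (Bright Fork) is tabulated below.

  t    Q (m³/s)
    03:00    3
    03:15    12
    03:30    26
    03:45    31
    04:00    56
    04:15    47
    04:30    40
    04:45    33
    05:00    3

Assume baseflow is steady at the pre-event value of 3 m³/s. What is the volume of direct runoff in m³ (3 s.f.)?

V ≈ 2.02 × 10^5 m³

Direct-runoff ordinates (Q − Q_b): 0.0, 9.0, 23.0, 28.0, 53.0, 44.0, 37.0, 30.0, 0.0 m³/s.
ΣQ_DR = 224.0 m³/s.
With Δt = 0.25 h = 900 s, V = ΣQ_DR · Δt = 224.0 × 900 = 2.02 × 10^5 m³.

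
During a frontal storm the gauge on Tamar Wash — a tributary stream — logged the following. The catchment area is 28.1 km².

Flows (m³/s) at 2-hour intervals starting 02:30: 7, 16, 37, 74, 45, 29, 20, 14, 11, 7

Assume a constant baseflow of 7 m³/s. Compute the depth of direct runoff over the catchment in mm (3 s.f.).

d ≈ 48.7 mm

Direct runoff: 0.0, 9.0, 30.0, 67.0, 38.0, 22.0, 13.0, 7.0, 4.0, 0.0 m³/s; ΣQ_DR = 190.0 m³/s.
V = ΣQ_DR · Δt = 190.0 × 7200 s = 1.368 × 10^6 m³.
Over A = 28.1 km², depth = V / A = 48.7 mm.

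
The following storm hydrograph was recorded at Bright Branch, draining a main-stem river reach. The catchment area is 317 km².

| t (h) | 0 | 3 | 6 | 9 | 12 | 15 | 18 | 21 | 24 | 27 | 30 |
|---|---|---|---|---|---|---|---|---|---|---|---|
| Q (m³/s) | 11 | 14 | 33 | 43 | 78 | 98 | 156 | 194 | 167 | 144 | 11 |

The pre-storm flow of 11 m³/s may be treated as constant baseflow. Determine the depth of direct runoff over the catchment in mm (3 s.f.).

d ≈ 28.2 mm

Direct runoff: 0.0, 3.0, 22.0, 32.0, 67.0, 87.0, 145.0, 183.0, 156.0, 133.0, 0.0 m³/s; ΣQ_DR = 828.0 m³/s.
V = ΣQ_DR · Δt = 828.0 × 10800 s = 8.942 × 10^6 m³.
Over A = 317 km², depth = V / A = 28.2 mm.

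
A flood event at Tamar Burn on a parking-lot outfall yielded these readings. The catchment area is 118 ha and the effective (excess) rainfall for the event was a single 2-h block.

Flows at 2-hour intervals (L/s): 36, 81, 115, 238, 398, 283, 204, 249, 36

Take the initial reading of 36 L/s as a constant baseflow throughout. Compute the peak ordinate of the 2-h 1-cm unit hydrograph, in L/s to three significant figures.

Direct runoff: 0.0, 45.0, 79.0, 202.0, 362.0, 247.0, 168.0, 213.0, 0.0 L/s; ΣQ_DR = 1316 L/s, peak = 362.0 L/s.
Runoff depth d = ΣQ_DR·Δt / A = 1316 × 7200 / (118 ha) = 8.030 mm.
The 1-cm UH is the DRH scaled by (10 mm)/d, so U_p = 362.0 × 10/8.030 = 451 L/s.

U_p ≈ 451 L/s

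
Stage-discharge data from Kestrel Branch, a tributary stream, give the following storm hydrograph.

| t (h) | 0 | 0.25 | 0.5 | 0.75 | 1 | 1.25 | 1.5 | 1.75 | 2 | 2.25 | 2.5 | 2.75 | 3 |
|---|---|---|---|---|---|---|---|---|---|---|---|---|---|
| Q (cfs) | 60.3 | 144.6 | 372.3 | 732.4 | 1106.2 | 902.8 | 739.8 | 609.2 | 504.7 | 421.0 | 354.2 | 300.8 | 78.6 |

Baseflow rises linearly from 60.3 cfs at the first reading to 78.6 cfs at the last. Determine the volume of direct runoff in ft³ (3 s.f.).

Direct-runoff ordinates (Q − Q_b): 0.00, 82.78, 308.95, 667.52, 1039.80, 834.88, 670.35, 538.23, 432.20, 346.98, 278.65, 223.72, 0.00 cfs.
ΣQ_DR = 5424 cfs.
With Δt = 0.25 h = 900 s, V = ΣQ_DR · Δt = 5424 × 900 = 4.88 × 10^6 ft³.

V ≈ 4.88 × 10^6 ft³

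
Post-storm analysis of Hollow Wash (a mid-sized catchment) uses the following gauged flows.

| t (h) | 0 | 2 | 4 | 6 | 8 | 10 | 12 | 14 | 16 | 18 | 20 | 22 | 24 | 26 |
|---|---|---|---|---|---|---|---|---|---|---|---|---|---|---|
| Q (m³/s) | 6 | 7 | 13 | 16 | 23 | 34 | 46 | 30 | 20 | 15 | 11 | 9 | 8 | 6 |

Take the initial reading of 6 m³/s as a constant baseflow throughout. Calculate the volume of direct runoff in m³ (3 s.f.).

Direct-runoff ordinates (Q − Q_b): 0.0, 1.0, 7.0, 10.0, 17.0, 28.0, 40.0, 24.0, 14.0, 9.0, 5.0, 3.0, 2.0, 0.0 m³/s.
ΣQ_DR = 160.0 m³/s.
With Δt = 2 h = 7200 s, V = ΣQ_DR · Δt = 160.0 × 7200 = 1.15 × 10^6 m³.

V ≈ 1.15 × 10^6 m³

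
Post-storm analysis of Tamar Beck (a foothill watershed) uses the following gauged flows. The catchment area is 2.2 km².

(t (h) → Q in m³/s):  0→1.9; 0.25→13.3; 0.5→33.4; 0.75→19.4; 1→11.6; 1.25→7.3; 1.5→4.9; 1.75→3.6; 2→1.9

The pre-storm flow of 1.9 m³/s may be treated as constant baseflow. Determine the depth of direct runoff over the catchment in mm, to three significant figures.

d ≈ 32.8 mm

Direct runoff: 0.0, 11.4, 31.5, 17.5, 9.7, 5.4, 3.0, 1.7, 0.0 m³/s; ΣQ_DR = 80.20 m³/s.
V = ΣQ_DR · Δt = 80.20 × 900 s = 72180 m³.
Over A = 2.2 km², depth = V / A = 32.8 mm.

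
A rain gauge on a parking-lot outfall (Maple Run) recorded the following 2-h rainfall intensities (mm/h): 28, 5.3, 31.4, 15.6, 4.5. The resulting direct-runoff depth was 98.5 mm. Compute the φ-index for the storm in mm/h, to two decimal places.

φ ≈ 8.58 mm/h

Only the 3 blocks with intensity above φ contribute runoff: 28, 31.4, 15.6 mm/h.
Σ(I−φ)·Δt = d  ⇒  (28+31.4+15.6 − 3φ)·2 = 98.5
φ = (75.00 − 98.5/2) / 3 = 8.58 mm/h.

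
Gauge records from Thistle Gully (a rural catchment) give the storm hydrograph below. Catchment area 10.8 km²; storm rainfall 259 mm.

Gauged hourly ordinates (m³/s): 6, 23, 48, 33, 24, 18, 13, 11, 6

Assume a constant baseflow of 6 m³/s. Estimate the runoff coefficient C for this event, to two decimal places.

ΣQ_DR = 128.0 m³/s; V = ΣQ_DR·Δt = 4.608 × 10^5 m³.
Runoff depth d = V / A = 42.67 mm.
C = d / P = 42.67 / 259 = 0.16.

C ≈ 0.16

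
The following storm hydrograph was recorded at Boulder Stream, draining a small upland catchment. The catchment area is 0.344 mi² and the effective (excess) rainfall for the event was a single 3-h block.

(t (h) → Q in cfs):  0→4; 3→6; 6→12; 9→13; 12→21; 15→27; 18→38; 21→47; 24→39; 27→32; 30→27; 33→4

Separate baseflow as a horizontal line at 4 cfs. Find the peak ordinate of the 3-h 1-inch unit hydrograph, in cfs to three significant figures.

Direct runoff: 0.0, 2.0, 8.0, 9.0, 17.0, 23.0, 34.0, 43.0, 35.0, 28.0, 23.0, 0.0 cfs; ΣQ_DR = 222.0 cfs, peak = 43.0 cfs.
Runoff depth d = ΣQ_DR·Δt / A = 222.0 × 10800 / (0.344 mi²) = 3.000 in.
The 1-inch UH is the DRH scaled by (1 in)/d, so U_p = 43.0 × 1/3.000 = 14.3 cfs.

U_p ≈ 14.3 cfs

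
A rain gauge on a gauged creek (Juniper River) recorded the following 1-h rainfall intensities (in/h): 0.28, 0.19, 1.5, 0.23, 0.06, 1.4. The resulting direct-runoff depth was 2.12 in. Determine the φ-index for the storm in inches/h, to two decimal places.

φ ≈ 0.39 in/h

Only the 2 blocks with intensity above φ contribute runoff: 1.5, 1.4 in/h.
Σ(I−φ)·Δt = d  ⇒  (1.5+1.4 − 2φ)·1 = 2.12
φ = (2.900 − 2.12/1) / 2 = 0.39 in/h.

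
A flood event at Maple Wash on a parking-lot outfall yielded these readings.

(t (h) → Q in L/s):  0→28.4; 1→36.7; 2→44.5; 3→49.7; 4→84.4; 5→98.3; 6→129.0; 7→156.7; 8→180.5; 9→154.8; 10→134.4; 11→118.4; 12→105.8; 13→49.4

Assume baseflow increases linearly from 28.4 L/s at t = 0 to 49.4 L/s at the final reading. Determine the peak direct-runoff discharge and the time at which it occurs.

Subtracting baseflow gives direct-runoff ordinates: 0.00, 6.68, 12.87, 16.45, 49.54, 61.82, 90.91, 116.99, 139.18, 111.86, 89.85, 72.23, 58.02, 0.00 L/s.
The maximum is 139.18 L/s, occurring at the reading for t = 8 h.

Q_p = 139.18 L/s at t = 8 h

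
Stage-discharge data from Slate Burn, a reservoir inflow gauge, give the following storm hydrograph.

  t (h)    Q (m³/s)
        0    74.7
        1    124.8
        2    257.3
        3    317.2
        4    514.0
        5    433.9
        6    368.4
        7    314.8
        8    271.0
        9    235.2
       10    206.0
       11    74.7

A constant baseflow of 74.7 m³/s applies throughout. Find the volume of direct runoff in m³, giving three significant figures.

V ≈ 8.26 × 10^6 m³

Direct-runoff ordinates (Q − Q_b): 0.0, 50.1, 182.6, 242.5, 439.3, 359.2, 293.7, 240.1, 196.3, 160.5, 131.3, 0.0 m³/s.
ΣQ_DR = 2296 m³/s.
With Δt = 1 h = 3600 s, V = ΣQ_DR · Δt = 2296 × 3600 = 8.26 × 10^6 m³.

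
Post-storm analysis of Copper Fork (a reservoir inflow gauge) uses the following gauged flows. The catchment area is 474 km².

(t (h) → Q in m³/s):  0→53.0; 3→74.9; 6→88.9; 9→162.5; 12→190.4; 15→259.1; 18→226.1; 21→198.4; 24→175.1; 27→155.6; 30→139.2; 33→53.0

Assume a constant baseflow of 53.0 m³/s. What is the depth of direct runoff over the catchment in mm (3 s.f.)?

Direct runoff: 0.0, 21.9, 35.9, 109.5, 137.4, 206.1, 173.1, 145.4, 122.1, 102.6, 86.2, 0.0 m³/s; ΣQ_DR = 1140 m³/s.
V = ΣQ_DR · Δt = 1140 × 10800 s = 1.231 × 10^7 m³.
Over A = 474 km², depth = V / A = 26.0 mm.

d ≈ 26.0 mm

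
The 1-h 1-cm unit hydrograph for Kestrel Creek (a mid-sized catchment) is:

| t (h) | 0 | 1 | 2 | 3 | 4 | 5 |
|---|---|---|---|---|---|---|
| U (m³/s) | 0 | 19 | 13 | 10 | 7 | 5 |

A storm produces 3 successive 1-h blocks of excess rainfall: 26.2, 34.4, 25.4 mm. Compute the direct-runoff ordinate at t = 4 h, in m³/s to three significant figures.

By discrete convolution, Q_j = Σ (P_i / 10 mm) · U_{j−i}.
At t = 4 h (j=4): Q = (26.2/10)·7 + (34.4/10)·10 + (25.4/10)·13 = 85.8 m³/s.

Q ≈ 85.8 m³/s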